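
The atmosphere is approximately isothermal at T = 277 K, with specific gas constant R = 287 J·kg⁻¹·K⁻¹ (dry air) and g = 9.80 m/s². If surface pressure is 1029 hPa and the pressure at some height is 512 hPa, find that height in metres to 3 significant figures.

z ≈ 5660 m

Scale height: H = RT/g = 287 × 277 / 9.80 = 8112.1 m.
Invert the barometric formula: z = H ln(P₀/P).
P₀/P = 1029/512 = 2.0098; ln(2.0098) = 0.69804.
z = 8112.1 × 0.69804 = 5662.6 m.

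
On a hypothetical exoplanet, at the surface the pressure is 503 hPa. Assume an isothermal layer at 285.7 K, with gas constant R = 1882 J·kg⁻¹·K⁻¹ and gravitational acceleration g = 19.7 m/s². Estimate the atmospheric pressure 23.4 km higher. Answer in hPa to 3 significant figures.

Scale height: H = RT/g = 1882 × 285.7 / 19.7 = 27294 m.
Barometric formula: P = P₀ exp(−z/H).
z/H = 23400/27294 = 0.85733; exp(−0.85733) = 0.42429.
P = 503 × 0.42429 = 213.42 hPa.

P ≈ 213 hPa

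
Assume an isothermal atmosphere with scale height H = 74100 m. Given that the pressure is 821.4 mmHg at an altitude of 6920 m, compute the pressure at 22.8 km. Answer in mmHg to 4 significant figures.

P ≈ 663.0 mmHg

Between two levels, P₂ = P₁ exp(−Δz/H) with Δz = z₂ − z₁.
Δz = 22800 − 6920.0 = 15880 m; Δz/H = 15880/74100 = 0.21430.
P₂ = 821.4 × exp(−0.21430) = 821.4 × 0.80711 = 662.96 mmHg.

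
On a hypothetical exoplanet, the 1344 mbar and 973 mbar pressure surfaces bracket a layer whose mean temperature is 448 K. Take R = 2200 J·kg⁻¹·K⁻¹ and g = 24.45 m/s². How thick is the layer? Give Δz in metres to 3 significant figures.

Hypsometric equation: Δz = (R T̄/g) ln(P₁/P₂).
R T̄/g = 2200 × 448 / 24.45 = 40311 m.
ln(1344/973) = ln(1.3813) = 0.32303.
Δz = 40311 × 0.32303 = 13022 m.

Δz ≈ 13000 m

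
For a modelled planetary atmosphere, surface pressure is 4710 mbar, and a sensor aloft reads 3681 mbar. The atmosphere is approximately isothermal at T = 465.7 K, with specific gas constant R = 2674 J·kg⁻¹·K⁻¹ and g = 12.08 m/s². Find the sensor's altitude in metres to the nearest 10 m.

Scale height: H = RT/g = 2674 × 465.7 / 12.08 = 103090 m.
Invert the barometric formula: z = H ln(P₀/P).
P₀/P = 4710/3681 = 1.2795; ln(1.2795) = 0.24647.
z = 103090 × 0.24647 = 25409 m.

z ≈ 25410 m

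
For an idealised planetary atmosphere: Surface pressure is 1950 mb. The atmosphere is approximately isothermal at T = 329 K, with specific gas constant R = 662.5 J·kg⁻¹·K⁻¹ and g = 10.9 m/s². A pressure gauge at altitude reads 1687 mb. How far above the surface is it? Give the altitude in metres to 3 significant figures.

Scale height: H = RT/g = 662.5 × 329 / 10.9 = 19997 m.
Invert the barometric formula: z = H ln(P₀/P).
P₀/P = 1950/1687 = 1.1559; ln(1.1559) = 0.14488.
z = 19997 × 0.14488 = 2897.2 m.

z ≈ 2900 m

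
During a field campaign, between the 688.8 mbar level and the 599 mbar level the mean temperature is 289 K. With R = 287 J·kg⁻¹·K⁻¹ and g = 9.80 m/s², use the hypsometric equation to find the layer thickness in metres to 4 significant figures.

Δz ≈ 1182 m

Hypsometric equation: Δz = (R T̄/g) ln(P₁/P₂).
R T̄/g = 287 × 289 / 9.80 = 8463.6 m.
ln(688.8/599) = ln(1.1499) = 0.13967.
Δz = 8463.6 × 0.13967 = 1182.1 m.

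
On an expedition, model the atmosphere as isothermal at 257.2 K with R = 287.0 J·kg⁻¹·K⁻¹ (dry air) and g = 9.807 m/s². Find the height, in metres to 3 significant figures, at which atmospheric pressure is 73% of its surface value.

z ≈ 2370 m

Scale height: H = RT/g = 287.0 × 257.2 / 9.807 = 7526.9 m.
Set P/P₀ = exp(−z/H) = 0.73, so z = −H ln(0.73).
−ln(0.73) = 0.31471; z = 7526.9 × 0.31471 = 2368.8 m.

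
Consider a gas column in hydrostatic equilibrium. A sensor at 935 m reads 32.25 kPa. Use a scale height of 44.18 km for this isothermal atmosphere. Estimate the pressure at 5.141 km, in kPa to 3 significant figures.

P ≈ 29.3 kPa

Between two levels, P₂ = P₁ exp(−Δz/H) with Δz = z₂ − z₁.
Δz = 5141.0 − 935.00 = 4206.0 m; Δz/H = 4206.0/44180 = 0.095201.
P₂ = 32.25 × exp(−0.095201) = 32.25 × 0.90919 = 29.321 kPa.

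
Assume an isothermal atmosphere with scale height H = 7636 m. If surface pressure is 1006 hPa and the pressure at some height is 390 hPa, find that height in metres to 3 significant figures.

z ≈ 7240 m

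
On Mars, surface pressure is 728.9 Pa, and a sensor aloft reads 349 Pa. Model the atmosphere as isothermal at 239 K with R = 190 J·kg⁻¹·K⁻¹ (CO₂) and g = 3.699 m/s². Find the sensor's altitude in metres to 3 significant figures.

z ≈ 9040 m

Scale height: H = RT/g = 190 × 239 / 3.699 = 12276 m.
Invert the barometric formula: z = H ln(P₀/P).
P₀/P = 728.9/349 = 2.0885; ln(2.0885) = 0.73645.
z = 12276 × 0.73645 = 9040.7 m.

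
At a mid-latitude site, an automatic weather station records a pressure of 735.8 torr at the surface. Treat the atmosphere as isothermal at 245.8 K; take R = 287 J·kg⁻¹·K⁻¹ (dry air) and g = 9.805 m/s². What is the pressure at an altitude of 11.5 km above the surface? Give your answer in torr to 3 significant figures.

P ≈ 149 torr

Scale height: H = RT/g = 287 × 245.8 / 9.805 = 7194.8 m.
Barometric formula: P = P₀ exp(−z/H).
z/H = 11500/7194.8 = 1.5984; exp(−1.5984) = 0.20222.
P = 735.8 × 0.20222 = 148.79 torr.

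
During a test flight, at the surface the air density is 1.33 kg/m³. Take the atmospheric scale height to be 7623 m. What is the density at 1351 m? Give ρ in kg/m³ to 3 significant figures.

In an isothermal atmosphere, density decays like pressure: ρ = ρ₀ exp(−z/H).
z/H = 1351.0/7623.0 = 0.17723; exp(−0.17723) = 0.83759.
ρ = 1.33 × 0.83759 = 1.1140 kg/m³.

ρ ≈ 1.11 kg/m³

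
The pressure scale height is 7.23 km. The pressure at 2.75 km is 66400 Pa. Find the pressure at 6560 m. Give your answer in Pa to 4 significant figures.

Between two levels, P₂ = P₁ exp(−Δz/H) with Δz = z₂ − z₁.
Δz = 6560.0 − 2750.0 = 3810.0 m; Δz/H = 3810.0/7230.0 = 0.52697.
P₂ = 66400 × exp(−0.52697) = 66400 × 0.59039 = 39202 Pa.

P ≈ 39200 Pa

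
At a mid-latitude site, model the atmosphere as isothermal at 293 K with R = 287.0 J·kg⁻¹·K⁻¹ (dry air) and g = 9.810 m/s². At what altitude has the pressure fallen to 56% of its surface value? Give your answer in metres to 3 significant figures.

Scale height: H = RT/g = 287.0 × 293 / 9.810 = 8572.0 m.
Set P/P₀ = exp(−z/H) = 0.56, so z = −H ln(0.56).
−ln(0.56) = 0.57982; z = 8572.0 × 0.57982 = 4970.2 m.

z ≈ 4970 m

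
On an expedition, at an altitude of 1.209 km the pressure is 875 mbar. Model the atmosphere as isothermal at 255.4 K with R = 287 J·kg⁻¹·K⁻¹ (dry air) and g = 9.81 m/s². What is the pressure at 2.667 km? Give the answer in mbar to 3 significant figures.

Scale height: H = RT/g = 287 × 255.4 / 9.81 = 7471.9 m.
Between two levels, P₂ = P₁ exp(−Δz/H) with Δz = z₂ − z₁.
Δz = 2667.0 − 1209.0 = 1458.0 m; Δz/H = 1458.0/7471.9 = 0.19513.
P₂ = 875 × exp(−0.19513) = 875 × 0.82273 = 719.89 mbar.

P ≈ 720 mbar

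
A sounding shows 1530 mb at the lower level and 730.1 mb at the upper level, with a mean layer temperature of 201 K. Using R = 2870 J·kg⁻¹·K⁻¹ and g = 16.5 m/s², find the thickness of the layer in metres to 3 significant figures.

Hypsometric equation: Δz = (R T̄/g) ln(P₁/P₂).
R T̄/g = 2870 × 201 / 16.5 = 34962 m.
ln(1530/730.1) = ln(2.0956) = 0.73984.
Δz = 34962 × 0.73984 = 25866 m.

Δz ≈ 25900 m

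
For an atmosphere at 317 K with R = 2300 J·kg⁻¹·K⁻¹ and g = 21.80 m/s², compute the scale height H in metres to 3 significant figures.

H ≈ 33400 m

The scale height of an isothermal atmosphere is H = RT/g.
H = 2300 × 317 / 21.80 = 729100/21.80 = 33445 m.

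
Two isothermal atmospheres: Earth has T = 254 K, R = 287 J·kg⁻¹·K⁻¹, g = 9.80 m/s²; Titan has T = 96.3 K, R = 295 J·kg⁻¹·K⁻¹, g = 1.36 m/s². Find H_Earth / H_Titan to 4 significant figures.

H = RT/g for each body.
H_Earth = 287 × 254 / 9.80 = 7438.6 m.
H_Titan = 295 × 96.3 / 1.36 = 20889 m.
H_Earth/H_Titan = 7438.6/20889 = 0.35610.

H_Earth/H_Titan ≈ 0.3561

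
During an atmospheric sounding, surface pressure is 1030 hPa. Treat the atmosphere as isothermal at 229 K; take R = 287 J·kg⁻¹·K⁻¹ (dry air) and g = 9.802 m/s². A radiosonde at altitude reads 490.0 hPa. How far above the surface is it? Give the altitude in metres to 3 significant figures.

Scale height: H = RT/g = 287 × 229 / 9.802 = 6705.1 m.
Invert the barometric formula: z = H ln(P₀/P).
P₀/P = 1030/490.0 = 2.1020; ln(2.1020) = 0.74289.
z = 6705.1 × 0.74289 = 4981.2 m.

z ≈ 4980 m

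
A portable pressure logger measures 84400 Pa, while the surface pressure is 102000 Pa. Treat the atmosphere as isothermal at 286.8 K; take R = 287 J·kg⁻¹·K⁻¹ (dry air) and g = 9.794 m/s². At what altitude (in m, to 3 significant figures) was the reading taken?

z ≈ 1590 m

Scale height: H = RT/g = 287 × 286.8 / 9.794 = 8404.3 m.
Invert the barometric formula: z = H ln(P₀/P).
P₀/P = 102000/84400 = 1.2085; ln(1.2085) = 0.18938.
z = 8404.3 × 0.18938 = 1591.6 m.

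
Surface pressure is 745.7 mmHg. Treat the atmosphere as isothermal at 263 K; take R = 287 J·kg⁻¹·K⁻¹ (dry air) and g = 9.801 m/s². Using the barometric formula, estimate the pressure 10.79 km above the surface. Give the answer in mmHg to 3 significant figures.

Scale height: H = RT/g = 287 × 263 / 9.801 = 7701.4 m.
Barometric formula: P = P₀ exp(−z/H).
z/H = 10790/7701.4 = 1.4010; exp(−1.4010) = 0.24635.
P = 745.7 × 0.24635 = 183.70 mmHg.

P ≈ 184 mmHg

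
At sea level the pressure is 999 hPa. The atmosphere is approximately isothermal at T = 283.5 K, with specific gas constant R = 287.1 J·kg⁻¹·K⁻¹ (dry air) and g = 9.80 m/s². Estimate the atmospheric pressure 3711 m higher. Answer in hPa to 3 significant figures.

P ≈ 639 hPa

Scale height: H = RT/g = 287.1 × 283.5 / 9.80 = 8305.4 m.
Barometric formula: P = P₀ exp(−z/H).
z/H = 3711.0/8305.4 = 0.44682; exp(−0.44682) = 0.63966.
P = 999 × 0.63966 = 639.02 hPa.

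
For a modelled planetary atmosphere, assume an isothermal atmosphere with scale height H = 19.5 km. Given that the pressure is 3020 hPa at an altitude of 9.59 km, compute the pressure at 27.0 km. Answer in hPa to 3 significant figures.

Between two levels, P₂ = P₁ exp(−Δz/H) with Δz = z₂ − z₁.
Δz = 27000 − 9590.0 = 17410 m; Δz/H = 17410/19500 = 0.89282.
P₂ = 3020 × exp(−0.89282) = 3020 × 0.40950 = 1236.7 hPa.

P ≈ 1240 hPa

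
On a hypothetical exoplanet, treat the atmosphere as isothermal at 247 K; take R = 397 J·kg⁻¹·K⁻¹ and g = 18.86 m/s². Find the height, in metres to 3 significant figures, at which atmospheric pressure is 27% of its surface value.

Scale height: H = RT/g = 397 × 247 / 18.86 = 5199.3 m.
Set P/P₀ = exp(−z/H) = 0.27, so z = −H ln(0.27).
−ln(0.27) = 1.3093; z = 5199.3 × 1.3093 = 6807.4 m.

z ≈ 6810 m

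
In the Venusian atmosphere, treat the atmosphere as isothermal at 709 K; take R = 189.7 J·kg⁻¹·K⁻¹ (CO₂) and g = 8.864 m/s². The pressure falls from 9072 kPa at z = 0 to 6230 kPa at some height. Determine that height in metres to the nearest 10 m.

Scale height: H = RT/g = 189.7 × 709 / 8.864 = 15173 m.
Invert the barometric formula: z = H ln(P₀/P).
P₀/P = 9072/6230 = 1.4562; ln(1.4562) = 0.37583.
z = 15173 × 0.37583 = 5702.5 m.

z ≈ 5700 m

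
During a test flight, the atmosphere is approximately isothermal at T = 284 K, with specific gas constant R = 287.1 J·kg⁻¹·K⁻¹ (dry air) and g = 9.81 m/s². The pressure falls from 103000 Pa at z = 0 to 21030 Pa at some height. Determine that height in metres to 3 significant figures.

z ≈ 13200 m

Scale height: H = RT/g = 287.1 × 284 / 9.81 = 8311.6 m.
Invert the barometric formula: z = H ln(P₀/P).
P₀/P = 103000/21030 = 4.8978; ln(4.8978) = 1.5888.
z = 8311.6 × 1.5888 = 13205 m.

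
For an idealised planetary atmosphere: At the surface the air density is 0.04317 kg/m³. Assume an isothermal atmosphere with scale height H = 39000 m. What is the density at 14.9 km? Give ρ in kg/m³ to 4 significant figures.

ρ ≈ 0.02946 kg/m³

In an isothermal atmosphere, density decays like pressure: ρ = ρ₀ exp(−z/H).
z/H = 14900/39000 = 0.38205; exp(−0.38205) = 0.68246.
ρ = 0.04317 × 0.68246 = 0.029462 kg/m³.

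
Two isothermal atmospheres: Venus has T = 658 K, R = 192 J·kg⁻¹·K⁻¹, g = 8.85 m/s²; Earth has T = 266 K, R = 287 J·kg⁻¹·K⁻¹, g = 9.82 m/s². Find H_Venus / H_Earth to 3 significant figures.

H = RT/g for each body.
H_Venus = 192 × 658 / 8.85 = 14275 m.
H_Earth = 287 × 266 / 9.82 = 7774.1 m.
H_Venus/H_Earth = 14275/7774.1 = 1.8362.

H_Venus/H_Earth ≈ 1.84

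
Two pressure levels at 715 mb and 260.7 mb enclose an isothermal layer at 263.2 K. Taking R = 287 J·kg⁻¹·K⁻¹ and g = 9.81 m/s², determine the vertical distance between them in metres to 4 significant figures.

Hypsometric equation: Δz = (R T̄/g) ln(P₁/P₂).
R T̄/g = 287 × 263.2 / 9.81 = 7700.1 m.
ln(715/260.7) = ln(2.7426) = 1.0089.
Δz = 7700.1 × 1.0089 = 7768.6 m.

Δz ≈ 7769 m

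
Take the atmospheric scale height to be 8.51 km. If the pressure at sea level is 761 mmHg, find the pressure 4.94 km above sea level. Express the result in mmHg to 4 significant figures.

Barometric formula: P = P₀ exp(−z/H).
z/H = 4940.0/8510.0 = 0.58049; exp(−0.58049) = 0.55962.
P = 761 × 0.55962 = 425.87 mmHg.

P ≈ 425.9 mmHg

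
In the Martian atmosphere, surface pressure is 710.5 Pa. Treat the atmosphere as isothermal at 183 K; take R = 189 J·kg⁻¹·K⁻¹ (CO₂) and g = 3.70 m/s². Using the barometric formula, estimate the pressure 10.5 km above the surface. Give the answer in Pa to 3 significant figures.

Scale height: H = RT/g = 189 × 183 / 3.70 = 9347.8 m.
Barometric formula: P = P₀ exp(−z/H).
z/H = 10500/9347.8 = 1.1233; exp(−1.1233) = 0.32520.
P = 710.5 × 0.32520 = 231.05 Pa.

P ≈ 231 Pa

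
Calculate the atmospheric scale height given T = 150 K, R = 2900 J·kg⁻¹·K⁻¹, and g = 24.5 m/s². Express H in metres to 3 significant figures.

The scale height of an isothermal atmosphere is H = RT/g.
H = 2900 × 150 / 24.5 = 435000/24.5 = 17755 m.

H ≈ 17800 m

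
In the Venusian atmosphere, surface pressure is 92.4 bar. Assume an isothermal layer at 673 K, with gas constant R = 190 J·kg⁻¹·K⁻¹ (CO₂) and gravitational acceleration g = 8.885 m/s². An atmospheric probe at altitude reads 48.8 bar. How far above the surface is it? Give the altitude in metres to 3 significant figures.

z ≈ 9190 m

Scale height: H = RT/g = 190 × 673 / 8.885 = 14392 m.
Invert the barometric formula: z = H ln(P₀/P).
P₀/P = 92.4/48.8 = 1.8934; ln(1.8934) = 0.63837.
z = 14392 × 0.63837 = 9187.4 m.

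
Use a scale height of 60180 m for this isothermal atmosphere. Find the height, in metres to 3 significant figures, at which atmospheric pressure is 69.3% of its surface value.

z ≈ 22100 m

Set P/P₀ = exp(−z/H) = 0.693, so z = −H ln(0.693).
−ln(0.693) = 0.36673; z = 60180 × 0.36673 = 22070 m.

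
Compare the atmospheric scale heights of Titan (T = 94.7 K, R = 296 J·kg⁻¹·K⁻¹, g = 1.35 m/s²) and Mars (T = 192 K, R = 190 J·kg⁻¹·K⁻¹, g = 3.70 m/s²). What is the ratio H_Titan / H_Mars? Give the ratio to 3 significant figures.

H_Titan/H_Mars ≈ 2.11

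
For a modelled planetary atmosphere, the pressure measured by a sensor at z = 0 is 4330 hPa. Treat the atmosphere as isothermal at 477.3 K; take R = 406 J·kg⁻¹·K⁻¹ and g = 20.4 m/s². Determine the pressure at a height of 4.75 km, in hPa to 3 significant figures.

P ≈ 2630 hPa

Scale height: H = RT/g = 406 × 477.3 / 20.4 = 9499.2 m.
Barometric formula: P = P₀ exp(−z/H).
z/H = 4750.0/9499.2 = 0.50004; exp(−0.50004) = 0.60651.
P = 4330 × 0.60651 = 2626.2 hPa.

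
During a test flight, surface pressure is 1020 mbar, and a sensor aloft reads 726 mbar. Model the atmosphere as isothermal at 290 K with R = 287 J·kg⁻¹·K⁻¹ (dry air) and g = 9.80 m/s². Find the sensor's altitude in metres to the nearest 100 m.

z ≈ 2900 m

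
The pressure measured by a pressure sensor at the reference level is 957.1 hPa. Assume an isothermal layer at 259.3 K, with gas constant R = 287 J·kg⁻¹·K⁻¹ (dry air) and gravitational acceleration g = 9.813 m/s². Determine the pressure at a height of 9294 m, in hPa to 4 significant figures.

P ≈ 281.0 hPa

Scale height: H = RT/g = 287 × 259.3 / 9.813 = 7583.7 m.
Barometric formula: P = P₀ exp(−z/H).
z/H = 9294.0/7583.7 = 1.2255; exp(−1.2255) = 0.29361.
P = 957.1 × 0.29361 = 281.01 hPa.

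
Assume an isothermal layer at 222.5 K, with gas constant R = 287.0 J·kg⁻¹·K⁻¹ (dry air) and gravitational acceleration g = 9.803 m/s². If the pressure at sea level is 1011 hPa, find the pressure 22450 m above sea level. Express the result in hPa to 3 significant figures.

P ≈ 32.2 hPa

Scale height: H = RT/g = 287.0 × 222.5 / 9.803 = 6514.1 m.
Barometric formula: P = P₀ exp(−z/H).
z/H = 22450/6514.1 = 3.4464; exp(−3.4464) = 0.031860.
P = 1011 × 0.031860 = 32.210 hPa.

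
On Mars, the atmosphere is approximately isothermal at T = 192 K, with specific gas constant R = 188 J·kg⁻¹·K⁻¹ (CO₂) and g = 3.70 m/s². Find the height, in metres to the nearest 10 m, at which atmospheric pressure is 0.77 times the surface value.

z ≈ 2550 m

Scale height: H = RT/g = 188 × 192 / 3.70 = 9755.7 m.
Set P/P₀ = exp(−z/H) = 0.77, so z = −H ln(0.77).
−ln(0.77) = 0.26136; z = 9755.7 × 0.26136 = 2549.7 m.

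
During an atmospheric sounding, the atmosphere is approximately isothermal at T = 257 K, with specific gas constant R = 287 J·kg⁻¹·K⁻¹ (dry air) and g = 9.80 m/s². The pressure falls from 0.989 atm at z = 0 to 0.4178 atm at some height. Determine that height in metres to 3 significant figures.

z ≈ 6490 m

Scale height: H = RT/g = 287 × 257 / 9.80 = 7526.4 m.
Invert the barometric formula: z = H ln(P₀/P).
P₀/P = 0.989/0.4178 = 2.3672; ln(2.3672) = 0.86171.
z = 7526.4 × 0.86171 = 6485.6 m.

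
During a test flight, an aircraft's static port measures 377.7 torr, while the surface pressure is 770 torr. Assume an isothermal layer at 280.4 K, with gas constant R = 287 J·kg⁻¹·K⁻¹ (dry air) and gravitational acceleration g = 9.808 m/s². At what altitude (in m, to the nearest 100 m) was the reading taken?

z ≈ 5800 m

Scale height: H = RT/g = 287 × 280.4 / 9.808 = 8205.0 m.
Invert the barometric formula: z = H ln(P₀/P).
P₀/P = 770/377.7 = 2.0387; ln(2.0387) = 0.71231.
z = 8205.0 × 0.71231 = 5844.5 m.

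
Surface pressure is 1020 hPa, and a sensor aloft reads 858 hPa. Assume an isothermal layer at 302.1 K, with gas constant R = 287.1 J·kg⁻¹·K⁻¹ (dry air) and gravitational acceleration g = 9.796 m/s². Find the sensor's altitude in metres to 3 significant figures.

z ≈ 1530 m

Scale height: H = RT/g = 287.1 × 302.1 / 9.796 = 8853.9 m.
Invert the barometric formula: z = H ln(P₀/P).
P₀/P = 1020/858 = 1.1888; ln(1.1888) = 0.17294.
z = 8853.9 × 0.17294 = 1531.2 m.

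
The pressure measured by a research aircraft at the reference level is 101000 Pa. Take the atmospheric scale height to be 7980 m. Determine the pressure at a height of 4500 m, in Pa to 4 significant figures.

P ≈ 57470 Pa

Barometric formula: P = P₀ exp(−z/H).
z/H = 4500.0/7980.0 = 0.56391; exp(−0.56391) = 0.56898.
P = 101000 × 0.56898 = 57467 Pa.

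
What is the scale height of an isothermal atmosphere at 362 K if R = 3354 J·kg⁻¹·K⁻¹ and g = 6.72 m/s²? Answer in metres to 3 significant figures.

H ≈ 181000 m

The scale height of an isothermal atmosphere is H = RT/g.
H = 3354 × 362 / 6.72 = 1214100/6.72 = 180670 m.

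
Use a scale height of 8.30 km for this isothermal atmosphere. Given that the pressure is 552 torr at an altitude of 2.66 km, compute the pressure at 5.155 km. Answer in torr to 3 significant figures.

P ≈ 409 torr

Between two levels, P₂ = P₁ exp(−Δz/H) with Δz = z₂ − z₁.
Δz = 5155.0 − 2660.0 = 2495.0 m; Δz/H = 2495.0/8300.0 = 0.30060.
P₂ = 552 × exp(−0.30060) = 552 × 0.74037 = 408.68 torr.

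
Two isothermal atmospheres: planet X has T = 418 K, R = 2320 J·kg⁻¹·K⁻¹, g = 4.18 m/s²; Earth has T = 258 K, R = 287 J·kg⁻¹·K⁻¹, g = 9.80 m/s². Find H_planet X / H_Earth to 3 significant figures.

H_planet X/H_Earth ≈ 30.7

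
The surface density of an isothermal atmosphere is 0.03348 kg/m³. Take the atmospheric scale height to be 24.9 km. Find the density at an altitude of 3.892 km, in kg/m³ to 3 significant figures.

ρ ≈ 0.0286 kg/m³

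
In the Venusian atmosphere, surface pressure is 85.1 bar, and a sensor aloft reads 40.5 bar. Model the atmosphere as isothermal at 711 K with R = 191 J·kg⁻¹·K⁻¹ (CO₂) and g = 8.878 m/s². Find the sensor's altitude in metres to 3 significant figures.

Scale height: H = RT/g = 191 × 711 / 8.878 = 15296 m.
Invert the barometric formula: z = H ln(P₀/P).
P₀/P = 85.1/40.5 = 2.1012; ln(2.1012) = 0.74251.
z = 15296 × 0.74251 = 11357 m.

z ≈ 11400 m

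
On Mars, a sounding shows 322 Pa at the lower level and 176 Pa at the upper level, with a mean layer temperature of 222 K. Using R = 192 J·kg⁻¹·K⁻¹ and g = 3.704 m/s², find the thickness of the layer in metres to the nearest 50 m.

Hypsometric equation: Δz = (R T̄/g) ln(P₁/P₂).
R T̄/g = 192 × 222 / 3.704 = 11508 m.
ln(322/176) = ln(1.8295) = 0.60404.
Δz = 11508 × 0.60404 = 6951.3 m.

Δz ≈ 6950 m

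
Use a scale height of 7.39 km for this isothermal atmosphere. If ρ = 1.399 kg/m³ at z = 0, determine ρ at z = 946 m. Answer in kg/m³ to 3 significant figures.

ρ ≈ 1.23 kg/m³

In an isothermal atmosphere, density decays like pressure: ρ = ρ₀ exp(−z/H).
z/H = 946.00/7390.0 = 0.12801; exp(−0.12801) = 0.87984.
ρ = 1.399 × 0.87984 = 1.2309 kg/m³.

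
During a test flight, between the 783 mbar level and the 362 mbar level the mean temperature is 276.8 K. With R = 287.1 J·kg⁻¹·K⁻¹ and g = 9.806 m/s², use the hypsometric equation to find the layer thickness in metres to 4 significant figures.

Δz ≈ 6252 m

Hypsometric equation: Δz = (R T̄/g) ln(P₁/P₂).
R T̄/g = 287.1 × 276.8 / 9.806 = 8104.1 m.
ln(783/362) = ln(2.1630) = 0.77150.
Δz = 8104.1 × 0.77150 = 6252.3 m.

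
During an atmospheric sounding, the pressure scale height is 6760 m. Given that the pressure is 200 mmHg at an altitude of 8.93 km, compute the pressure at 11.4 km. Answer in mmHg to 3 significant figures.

Between two levels, P₂ = P₁ exp(−Δz/H) with Δz = z₂ − z₁.
Δz = 11400 − 8930.0 = 2470.0 m; Δz/H = 2470.0/6760.0 = 0.36538.
P₂ = 200 × exp(−0.36538) = 200 × 0.69393 = 138.79 mmHg.

P ≈ 139 mmHg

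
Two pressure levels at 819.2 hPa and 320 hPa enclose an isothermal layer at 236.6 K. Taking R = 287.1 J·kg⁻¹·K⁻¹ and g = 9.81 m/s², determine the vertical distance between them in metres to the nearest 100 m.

Hypsometric equation: Δz = (R T̄/g) ln(P₁/P₂).
R T̄/g = 287.1 × 236.6 / 9.81 = 6924.3 m.
ln(819.2/320) = ln(2.5600) = 0.94001.
Δz = 6924.3 × 0.94001 = 6508.9 m.

Δz ≈ 6500 m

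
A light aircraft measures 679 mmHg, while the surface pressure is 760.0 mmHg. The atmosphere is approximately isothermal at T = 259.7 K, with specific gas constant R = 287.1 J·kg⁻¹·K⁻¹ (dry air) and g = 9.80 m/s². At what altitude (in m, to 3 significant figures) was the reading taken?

z ≈ 857 m

Scale height: H = RT/g = 287.1 × 259.7 / 9.80 = 7608.2 m.
Invert the barometric formula: z = H ln(P₀/P).
P₀/P = 760.0/679 = 1.1193; ln(1.1193) = 0.11270.
z = 7608.2 × 0.11270 = 857.44 m.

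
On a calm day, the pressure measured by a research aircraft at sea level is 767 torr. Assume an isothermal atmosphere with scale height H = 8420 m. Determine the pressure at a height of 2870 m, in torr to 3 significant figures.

P ≈ 545 torr

Barometric formula: P = P₀ exp(−z/H).
z/H = 2870.0/8420.0 = 0.34086; exp(−0.34086) = 0.71116.
P = 767 × 0.71116 = 545.46 torr.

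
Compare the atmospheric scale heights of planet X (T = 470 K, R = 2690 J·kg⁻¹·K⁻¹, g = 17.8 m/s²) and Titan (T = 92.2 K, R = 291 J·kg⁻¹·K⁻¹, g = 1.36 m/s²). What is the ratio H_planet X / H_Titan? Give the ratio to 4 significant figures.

H_planet X/H_Titan ≈ 3.600

H = RT/g for each body.
H_planet X = 2690 × 470 / 17.8 = 71028 m.
H_Titan = 291 × 92.2 / 1.36 = 19728 m.
H_planet X/H_Titan = 71028/19728 = 3.6004.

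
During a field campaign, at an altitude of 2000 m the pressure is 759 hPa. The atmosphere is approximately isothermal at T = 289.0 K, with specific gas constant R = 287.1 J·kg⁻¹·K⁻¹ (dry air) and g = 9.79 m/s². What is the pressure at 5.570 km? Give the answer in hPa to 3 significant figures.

P ≈ 498 hPa

Scale height: H = RT/g = 287.1 × 289.0 / 9.79 = 8475.2 m.
Between two levels, P₂ = P₁ exp(−Δz/H) with Δz = z₂ − z₁.
Δz = 5570.0 − 2000.0 = 3570.0 m; Δz/H = 3570.0/8475.2 = 0.42123.
P₂ = 759 × exp(−0.42123) = 759 × 0.65624 = 498.09 hPa.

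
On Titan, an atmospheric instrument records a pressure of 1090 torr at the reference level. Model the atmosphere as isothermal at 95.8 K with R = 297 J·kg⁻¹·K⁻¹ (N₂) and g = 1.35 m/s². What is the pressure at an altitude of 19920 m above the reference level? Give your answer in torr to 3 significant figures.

P ≈ 424 torr

Scale height: H = RT/g = 297 × 95.8 / 1.35 = 21076 m.
Barometric formula: P = P₀ exp(−z/H).
z/H = 19920/21076 = 0.94515; exp(−0.94515) = 0.38862.
P = 1090 × 0.38862 = 423.60 torr.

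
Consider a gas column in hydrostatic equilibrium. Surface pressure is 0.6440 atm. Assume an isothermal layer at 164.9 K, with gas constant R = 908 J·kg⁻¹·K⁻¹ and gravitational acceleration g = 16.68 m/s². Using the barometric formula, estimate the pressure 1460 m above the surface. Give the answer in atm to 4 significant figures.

P ≈ 0.5473 atm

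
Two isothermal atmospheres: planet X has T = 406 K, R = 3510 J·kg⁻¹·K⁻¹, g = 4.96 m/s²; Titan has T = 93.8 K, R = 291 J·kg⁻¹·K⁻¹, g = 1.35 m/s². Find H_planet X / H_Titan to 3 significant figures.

H_planet X/H_Titan ≈ 14.2

H = RT/g for each body.
H_planet X = 3510 × 406 / 4.96 = 287310 m.
H_Titan = 291 × 93.8 / 1.35 = 20219 m.
H_planet X/H_Titan = 287310/20219 = 14.210.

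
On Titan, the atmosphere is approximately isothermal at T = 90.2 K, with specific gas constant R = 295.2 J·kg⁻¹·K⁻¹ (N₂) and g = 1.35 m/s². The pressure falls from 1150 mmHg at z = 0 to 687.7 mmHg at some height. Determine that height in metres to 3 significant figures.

Scale height: H = RT/g = 295.2 × 90.2 / 1.35 = 19724 m.
Invert the barometric formula: z = H ln(P₀/P).
P₀/P = 1150/687.7 = 1.6722; ln(1.6722) = 0.51414.
z = 19724 × 0.51414 = 10141 m.

z ≈ 10100 m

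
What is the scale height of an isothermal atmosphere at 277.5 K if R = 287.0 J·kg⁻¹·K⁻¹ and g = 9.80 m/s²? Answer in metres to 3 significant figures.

H ≈ 8130 m

The scale height of an isothermal atmosphere is H = RT/g.
H = 287.0 × 277.5 / 9.80 = 79642/9.80 = 8126.7 m.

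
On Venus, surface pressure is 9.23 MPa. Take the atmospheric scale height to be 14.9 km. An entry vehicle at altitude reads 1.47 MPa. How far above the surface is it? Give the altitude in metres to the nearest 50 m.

z ≈ 27350 m

Invert the barometric formula: z = H ln(P₀/P).
P₀/P = 9.23/1.47 = 6.2789; ln(6.2789) = 1.8372.
z = 14900 × 1.8372 = 27374 m.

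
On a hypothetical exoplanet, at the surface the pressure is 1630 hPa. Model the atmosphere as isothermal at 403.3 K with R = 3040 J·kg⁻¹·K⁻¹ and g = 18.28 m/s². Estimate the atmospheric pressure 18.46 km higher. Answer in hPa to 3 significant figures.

P ≈ 1240 hPa

Scale height: H = RT/g = 3040 × 403.3 / 18.28 = 67070 m.
Barometric formula: P = P₀ exp(−z/H).
z/H = 18460/67070 = 0.27523; exp(−0.27523) = 0.75940.
P = 1630 × 0.75940 = 1237.8 hPa.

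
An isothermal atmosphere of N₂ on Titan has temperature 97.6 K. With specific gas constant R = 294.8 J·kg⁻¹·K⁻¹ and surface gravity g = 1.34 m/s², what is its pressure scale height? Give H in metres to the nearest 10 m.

The scale height of an isothermal atmosphere is H = RT/g.
H = 294.8 × 97.6 / 1.34 = 28772/1.34 = 21472 m.

H ≈ 21470 m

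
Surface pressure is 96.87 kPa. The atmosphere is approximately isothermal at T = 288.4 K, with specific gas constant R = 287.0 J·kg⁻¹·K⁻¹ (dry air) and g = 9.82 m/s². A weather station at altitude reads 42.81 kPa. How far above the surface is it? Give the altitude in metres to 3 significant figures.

z ≈ 6880 m

Scale height: H = RT/g = 287.0 × 288.4 / 9.82 = 8428.8 m.
Invert the barometric formula: z = H ln(P₀/P).
P₀/P = 96.87/42.81 = 2.2628; ln(2.2628) = 0.81660.
z = 8428.8 × 0.81660 = 6883.0 m.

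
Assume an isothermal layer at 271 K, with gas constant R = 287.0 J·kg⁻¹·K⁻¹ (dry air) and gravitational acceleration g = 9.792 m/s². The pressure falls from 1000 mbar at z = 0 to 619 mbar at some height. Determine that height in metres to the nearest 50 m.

z ≈ 3800 m

Scale height: H = RT/g = 287.0 × 271 / 9.792 = 7942.9 m.
Invert the barometric formula: z = H ln(P₀/P).
P₀/P = 1000/619 = 1.6155; ln(1.6155) = 0.47964.
z = 7942.9 × 0.47964 = 3809.7 m.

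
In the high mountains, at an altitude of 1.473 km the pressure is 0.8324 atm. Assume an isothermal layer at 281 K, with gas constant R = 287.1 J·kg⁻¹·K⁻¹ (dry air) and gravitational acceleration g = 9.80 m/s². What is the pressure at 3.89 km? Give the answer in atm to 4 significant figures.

P ≈ 0.6206 atm

Scale height: H = RT/g = 287.1 × 281 / 9.80 = 8232.2 m.
Between two levels, P₂ = P₁ exp(−Δz/H) with Δz = z₂ − z₁.
Δz = 3890.0 − 1473.0 = 2417.0 m; Δz/H = 2417.0/8232.2 = 0.29360.
P₂ = 0.8324 × exp(−0.29360) = 0.8324 × 0.74557 = 0.62061 atm.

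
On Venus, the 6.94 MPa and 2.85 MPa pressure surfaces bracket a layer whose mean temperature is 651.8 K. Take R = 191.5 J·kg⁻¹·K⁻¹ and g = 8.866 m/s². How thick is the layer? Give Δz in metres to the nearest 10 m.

Hypsometric equation: Δz = (R T̄/g) ln(P₁/P₂).
R T̄/g = 191.5 × 651.8 / 8.866 = 14078 m.
ln(6.94/2.85) = ln(2.4351) = 0.88999.
Δz = 14078 × 0.88999 = 12529 m.

Δz ≈ 12530 m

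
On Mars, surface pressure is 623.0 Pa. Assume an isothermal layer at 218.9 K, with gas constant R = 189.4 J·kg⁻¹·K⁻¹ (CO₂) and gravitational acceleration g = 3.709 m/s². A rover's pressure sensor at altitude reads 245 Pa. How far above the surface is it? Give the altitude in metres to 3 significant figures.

z ≈ 10400 m

Scale height: H = RT/g = 189.4 × 218.9 / 3.709 = 11178 m.
Invert the barometric formula: z = H ln(P₀/P).
P₀/P = 623.0/245 = 2.5429; ln(2.5429) = 0.93331.
z = 11178 × 0.93331 = 10433 m.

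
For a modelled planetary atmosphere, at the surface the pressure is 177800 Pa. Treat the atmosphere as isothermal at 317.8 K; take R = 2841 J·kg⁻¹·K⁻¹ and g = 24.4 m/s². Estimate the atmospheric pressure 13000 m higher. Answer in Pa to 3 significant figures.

P ≈ 125000 Pa

Scale height: H = RT/g = 2841 × 317.8 / 24.4 = 37003 m.
Barometric formula: P = P₀ exp(−z/H).
z/H = 13000/37003 = 0.35132; exp(−0.35132) = 0.70376.
P = 177800 × 0.70376 = 125130 Pa.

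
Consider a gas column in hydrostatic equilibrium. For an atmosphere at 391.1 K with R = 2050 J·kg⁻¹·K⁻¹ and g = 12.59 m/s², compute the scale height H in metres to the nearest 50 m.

The scale height of an isothermal atmosphere is H = RT/g.
H = 2050 × 391.1 / 12.59 = 801760/12.59 = 63682 m.

H ≈ 63700 m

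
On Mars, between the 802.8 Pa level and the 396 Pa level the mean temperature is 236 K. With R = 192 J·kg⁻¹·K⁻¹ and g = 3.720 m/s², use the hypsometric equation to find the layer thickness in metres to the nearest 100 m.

Hypsometric equation: Δz = (R T̄/g) ln(P₁/P₂).
R T̄/g = 192 × 236 / 3.720 = 12181 m.
ln(802.8/396) = ln(2.0273) = 0.70670.
Δz = 12181 × 0.70670 = 8608.3 m.

Δz ≈ 8600 m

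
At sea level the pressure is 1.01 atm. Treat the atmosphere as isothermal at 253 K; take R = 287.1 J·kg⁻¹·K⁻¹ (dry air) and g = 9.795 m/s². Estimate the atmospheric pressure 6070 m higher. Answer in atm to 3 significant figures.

P ≈ 0.445 atm

Scale height: H = RT/g = 287.1 × 253 / 9.795 = 7415.7 m.
Barometric formula: P = P₀ exp(−z/H).
z/H = 6070.0/7415.7 = 0.81853; exp(−0.81853) = 0.44108.
P = 1.01 × 0.44108 = 0.44549 atm.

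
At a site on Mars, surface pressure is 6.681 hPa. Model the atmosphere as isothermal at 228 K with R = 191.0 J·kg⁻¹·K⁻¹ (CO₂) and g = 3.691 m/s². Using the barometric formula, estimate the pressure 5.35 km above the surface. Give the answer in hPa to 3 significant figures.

Scale height: H = RT/g = 191.0 × 228 / 3.691 = 11798 m.
Barometric formula: P = P₀ exp(−z/H).
z/H = 5350.0/11798 = 0.45347; exp(−0.45347) = 0.63542.
P = 6.681 × 0.63542 = 4.2452 hPa.

P ≈ 4.25 hPa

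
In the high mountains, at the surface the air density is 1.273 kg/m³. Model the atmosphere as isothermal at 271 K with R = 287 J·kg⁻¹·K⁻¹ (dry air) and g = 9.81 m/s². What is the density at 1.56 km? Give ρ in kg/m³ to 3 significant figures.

ρ ≈ 1.05 kg/m³

Scale height: H = RT/g = 287 × 271 / 9.81 = 7928.3 m.
In an isothermal atmosphere, density decays like pressure: ρ = ρ₀ exp(−z/H).
z/H = 1560.0/7928.3 = 0.19676; exp(−0.19676) = 0.82139.
ρ = 1.273 × 0.82139 = 1.0456 kg/m³.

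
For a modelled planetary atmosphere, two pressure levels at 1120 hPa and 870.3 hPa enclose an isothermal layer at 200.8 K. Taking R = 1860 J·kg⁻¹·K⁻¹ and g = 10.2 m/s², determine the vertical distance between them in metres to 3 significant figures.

Hypsometric equation: Δz = (R T̄/g) ln(P₁/P₂).
R T̄/g = 1860 × 200.8 / 10.2 = 36616 m.
ln(1120/870.3) = ln(1.2869) = 0.25224.
Δz = 36616 × 0.25224 = 9236.0 m.

Δz ≈ 9240 m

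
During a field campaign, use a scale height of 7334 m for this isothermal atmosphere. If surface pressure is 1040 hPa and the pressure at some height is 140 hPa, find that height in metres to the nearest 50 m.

Invert the barometric formula: z = H ln(P₀/P).
P₀/P = 1040/140 = 7.4286; ln(7.4286) = 2.0053.
z = 7334.0 × 2.0053 = 14707 m.

z ≈ 14700 m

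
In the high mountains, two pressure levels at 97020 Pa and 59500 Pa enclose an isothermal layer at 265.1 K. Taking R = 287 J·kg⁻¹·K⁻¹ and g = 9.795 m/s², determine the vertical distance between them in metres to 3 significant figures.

Hypsometric equation: Δz = (R T̄/g) ln(P₁/P₂).
R T̄/g = 287 × 265.1 / 9.795 = 7767.6 m.
ln(97020/59500) = ln(1.6306) = 0.48895.
Δz = 7767.6 × 0.48895 = 3798.0 m.

Δz ≈ 3800 m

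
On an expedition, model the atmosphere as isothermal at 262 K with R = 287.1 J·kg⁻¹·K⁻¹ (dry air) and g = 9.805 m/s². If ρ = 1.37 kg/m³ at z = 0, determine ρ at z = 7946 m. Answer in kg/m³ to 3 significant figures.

ρ ≈ 0.486 kg/m³

Scale height: H = RT/g = 287.1 × 262 / 9.805 = 7671.6 m.
In an isothermal atmosphere, density decays like pressure: ρ = ρ₀ exp(−z/H).
z/H = 7946.0/7671.6 = 1.0358; exp(−1.0358) = 0.35494.
ρ = 1.37 × 0.35494 = 0.48627 kg/m³.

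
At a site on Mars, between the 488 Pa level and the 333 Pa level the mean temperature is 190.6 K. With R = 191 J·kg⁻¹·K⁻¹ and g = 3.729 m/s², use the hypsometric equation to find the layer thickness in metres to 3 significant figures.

Δz ≈ 3730 m

Hypsometric equation: Δz = (R T̄/g) ln(P₁/P₂).
R T̄/g = 191 × 190.6 / 3.729 = 9762.6 m.
ln(488/333) = ln(1.4655) = 0.38220.
Δz = 9762.6 × 0.38220 = 3731.3 m.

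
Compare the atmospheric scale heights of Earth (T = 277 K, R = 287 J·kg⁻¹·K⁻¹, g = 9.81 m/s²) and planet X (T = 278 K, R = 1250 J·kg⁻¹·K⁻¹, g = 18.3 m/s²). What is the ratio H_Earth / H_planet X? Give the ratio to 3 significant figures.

H_Earth/H_planet X ≈ 0.427

H = RT/g for each body.
H_Earth = 287 × 277 / 9.81 = 8103.9 m.
H_planet X = 1250 × 278 / 18.3 = 18989 m.
H_Earth/H_planet X = 8103.9/18989 = 0.42677.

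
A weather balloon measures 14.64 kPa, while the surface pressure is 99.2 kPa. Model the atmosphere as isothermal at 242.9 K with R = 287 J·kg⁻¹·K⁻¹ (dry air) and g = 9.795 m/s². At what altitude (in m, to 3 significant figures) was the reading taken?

z ≈ 13600 m

Scale height: H = RT/g = 287 × 242.9 / 9.795 = 7117.1 m.
Invert the barometric formula: z = H ln(P₀/P).
P₀/P = 99.2/14.64 = 6.7760; ln(6.7760) = 1.9134.
z = 7117.1 × 1.9134 = 13618 m.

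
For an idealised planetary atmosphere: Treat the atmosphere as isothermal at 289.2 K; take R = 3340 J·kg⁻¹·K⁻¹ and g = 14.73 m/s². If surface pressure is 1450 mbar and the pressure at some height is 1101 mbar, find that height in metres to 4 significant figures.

Scale height: H = RT/g = 3340 × 289.2 / 14.73 = 65576 m.
Invert the barometric formula: z = H ln(P₀/P).
P₀/P = 1450/1101 = 1.3170; ln(1.3170) = 0.27536.
z = 65576 × 0.27536 = 18057 m.

z ≈ 18060 m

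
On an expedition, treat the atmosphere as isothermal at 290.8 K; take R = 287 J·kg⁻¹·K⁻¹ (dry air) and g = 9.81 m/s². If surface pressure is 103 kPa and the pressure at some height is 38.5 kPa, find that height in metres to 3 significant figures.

Scale height: H = RT/g = 287 × 290.8 / 9.81 = 8507.6 m.
Invert the barometric formula: z = H ln(P₀/P).
P₀/P = 103/38.5 = 2.6753; ln(2.6753) = 0.98406.
z = 8507.6 × 0.98406 = 8372.0 m.

z ≈ 8370 m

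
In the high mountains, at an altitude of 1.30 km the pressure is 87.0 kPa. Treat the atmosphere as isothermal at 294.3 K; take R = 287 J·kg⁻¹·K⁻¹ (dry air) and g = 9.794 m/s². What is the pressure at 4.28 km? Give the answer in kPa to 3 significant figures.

Scale height: H = RT/g = 287 × 294.3 / 9.794 = 8624.1 m.
Between two levels, P₂ = P₁ exp(−Δz/H) with Δz = z₂ − z₁.
Δz = 4280.0 − 1300.0 = 2980.0 m; Δz/H = 2980.0/8624.1 = 0.34554.
P₂ = 87.0 × exp(−0.34554) = 87.0 × 0.70784 = 61.582 kPa.

P ≈ 61.6 kPa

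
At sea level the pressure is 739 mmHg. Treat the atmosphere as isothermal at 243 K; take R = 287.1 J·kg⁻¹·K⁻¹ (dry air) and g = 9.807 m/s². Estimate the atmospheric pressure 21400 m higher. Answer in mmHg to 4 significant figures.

P ≈ 36.49 mmHg

Scale height: H = RT/g = 287.1 × 243 / 9.807 = 7113.8 m.
Barometric formula: P = P₀ exp(−z/H).
z/H = 21400/7113.8 = 3.0082; exp(−3.0082) = 0.049380.
P = 739 × 0.049380 = 36.492 mmHg.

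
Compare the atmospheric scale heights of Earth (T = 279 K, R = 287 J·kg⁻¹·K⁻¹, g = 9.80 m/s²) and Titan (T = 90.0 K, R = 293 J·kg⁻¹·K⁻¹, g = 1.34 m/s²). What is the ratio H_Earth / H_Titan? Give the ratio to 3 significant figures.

H = RT/g for each body.
H_Earth = 287 × 279 / 9.80 = 8170.7 m.
H_Titan = 293 × 90.0 / 1.34 = 19679 m.
H_Earth/H_Titan = 8170.7/19679 = 0.41520.

H_Earth/H_Titan ≈ 0.415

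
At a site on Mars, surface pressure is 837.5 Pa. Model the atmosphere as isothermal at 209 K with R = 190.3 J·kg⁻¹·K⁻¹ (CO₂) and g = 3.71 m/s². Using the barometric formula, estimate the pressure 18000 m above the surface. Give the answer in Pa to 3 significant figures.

Scale height: H = RT/g = 190.3 × 209 / 3.71 = 10720 m.
Barometric formula: P = P₀ exp(−z/H).
z/H = 18000/10720 = 1.6791; exp(−1.6791) = 0.18654.
P = 837.5 × 0.18654 = 156.23 Pa.

P ≈ 156 Pa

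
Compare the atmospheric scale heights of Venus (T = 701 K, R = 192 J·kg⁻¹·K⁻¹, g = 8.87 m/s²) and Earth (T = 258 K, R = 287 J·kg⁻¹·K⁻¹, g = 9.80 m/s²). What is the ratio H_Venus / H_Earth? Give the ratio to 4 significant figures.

H_Venus/H_Earth ≈ 2.008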